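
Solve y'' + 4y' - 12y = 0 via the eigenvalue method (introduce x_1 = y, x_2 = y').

Let x_1 = y, x_2 = y'. Then x_1' = x_2 and x_2' = 12x_1 - 4x_2.
A = [[0,1],[12,-4]]; det(A-λI) = λ^2 + 4λ - 12.
Eigenvalues λ = -6, 2 with eigenvectors (1,-6), (1,2).

y(t) = K_1e^(-6t) + K_2e^(2t)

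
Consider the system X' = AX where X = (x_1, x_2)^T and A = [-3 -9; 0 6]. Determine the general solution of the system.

x_1(t) = -c_1e^(6t) - c_2e^(-3t), x_2(t) = c_1e^(6t)

Coefficient matrix A = [[-3, -9], [0, 6]].
Characteristic polynomial det(A - λI) = λ^2 - 3λ - 18 = 0.
Eigenvalues λ = 6, -3.
For λ=6: (A-λI) row 1 is [-9, -9], so an eigenvector is (-1, 1).
For λ=-3: (A-λI) row 1 is [0, -9], so an eigenvector is (-1, 0).
General solution: c_1e^(6t)(-1,1) + c_2e^(-3t)(-1,0).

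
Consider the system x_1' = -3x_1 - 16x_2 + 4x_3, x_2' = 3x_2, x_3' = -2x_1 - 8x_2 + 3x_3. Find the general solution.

Coefficient matrix A = [[-3, -16, 4], [0, 3, 0], [-2, -8, 3]].
det(A - λI) = 0 gives eigenvalues λ = -1, 3, 1.
For λ=-1: eigenvector (2,0,1).
For λ=3: eigenvector (-4,1,-2).
For λ=1: eigenvector (-1,0,-1).
General solution: C_1e^(-t)(2,0,1) + C_2e^(3t)(-4,1,-2) + C_3e^(t)(-1,0,-1).

x_1(t) = 2C_1e^(-t) - 4C_2e^(3t) - C_3e^(t), x_2(t) = C_2e^(3t), x_3(t) = C_1e^(-t) - 2C_2e^(3t) - C_3e^(t)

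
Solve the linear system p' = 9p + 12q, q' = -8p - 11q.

p(t) = C_1e^(-3t) + 3C_2e^(t), q(t) = -C_1e^(-3t) - 2C_2e^(t)

Coefficient matrix A = [[9, 12], [-8, -11]].
Characteristic polynomial det(A - λI) = λ^2 + 2λ - 3 = 0.
Eigenvalues λ = -3, 1.
For λ=-3: (A-λI) row 1 is [12, 12], so an eigenvector is (1, -1).
For λ=1: (A-λI) row 1 is [8, 12], so an eigenvector is (3, -2).
General solution: C_1e^(-3t)(1,-1) + C_2e^(t)(3,-2).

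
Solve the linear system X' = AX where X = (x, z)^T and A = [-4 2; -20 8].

Coefficient matrix A = [[-4, 2], [-20, 8]].
Characteristic polynomial det(A - λI) = λ^2 - 4λ + 8 = 0.
Eigenvalues λ = 2 ± 2i (complex conjugate pair).
For λ=2+2i: an eigenvector is (0,-1) - i(-1,-3) = (0 + i, -1 + 3i).
A real fundamental pair from Re and Im of e^((2+2i)t)v: X_1 = e^(2t)(cos(2t)·(0,-1) + sin(2t)·(-1,-3)), X_2 = e^(2t)(sin(2t)·(0,-1) - cos(2t)·(-1,-3)).
General solution: K_1X_1 + K_2X_2.

x(t) = -K_1e^(2t)sin(2t) + K_2e^(2t)cos(2t), z(t) = -3K_1e^(2t)sin(2t) - K_1e^(2t)cos(2t) - K_2e^(2t)sin(2t) + 3K_2e^(2t)cos(2t)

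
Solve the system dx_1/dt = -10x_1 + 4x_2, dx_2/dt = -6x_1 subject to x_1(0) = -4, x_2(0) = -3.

Coefficient matrix A = [[-10, 4], [-6, 0]].
Characteristic polynomial det(A - λI) = λ^2 + 10λ + 24 = 0.
Eigenvalues λ = -6, -4.
For λ=-6: (A-λI) row 1 is [-4, 4], so an eigenvector is (1, 1).
For λ=-4: (A-λI) row 1 is [-6, 4], so an eigenvector is (-2, -3).
General solution: K_1e^(-6t)(1,1) + K_2e^(-4t)(-2,-3).
Applying x_1(0)=-4, x_2(0)=-3 gives K_1=-6, K_2=-1.

x_1(t) = 2e^(-4t) - 6e^(-6t), x_2(t) = 3e^(-4t) - 6e^(-6t)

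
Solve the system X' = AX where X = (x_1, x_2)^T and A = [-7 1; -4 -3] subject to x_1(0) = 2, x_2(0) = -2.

x_1(t) = -6te^(-5t) + 2e^(-5t), x_2(t) = -12te^(-5t) - 2e^(-5t)

Coefficient matrix A = [[-7, 1], [-4, -3]].
Characteristic polynomial det(A - λI) = λ^2 + 10λ + 25 = 0.
Single eigenvalue λ = -5 with algebraic multiplicity 2.
Eigenvector v = (-1,-2); generalized eigenvector w with (A-λI)w=v is (1,1).
General solution: e^(-5t)[c_1·v + c_2·(t·v + w)].
Applying x_1(0)=2, x_2(0)=-2 gives c_1=4, c_2=6.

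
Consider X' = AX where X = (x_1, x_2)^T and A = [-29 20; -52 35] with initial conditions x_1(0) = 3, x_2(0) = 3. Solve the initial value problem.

x_1(t) = -9e^(3t)sin(4t) + 3e^(3t)cos(4t), x_2(t) = -15e^(3t)sin(4t) + 3e^(3t)cos(4t)

Coefficient matrix A = [[-29, 20], [-52, 35]].
Characteristic polynomial det(A - λI) = λ^2 - 6λ + 25 = 0.
Eigenvalues λ = 3 ± 4i (complex conjugate pair).
For λ=3+4i: an eigenvector is (2,3) - i(-1,-2) = (2 + i, 3 + 2i).
A real fundamental pair from Re and Im of e^((3+4i)t)v: X_1 = e^(3t)(cos(4t)·(2,3) + sin(4t)·(-1,-2)), X_2 = e^(3t)(sin(4t)·(2,3) - cos(4t)·(-1,-2)).
General solution: C_1X_1 + C_2X_2.
Applying x_1(0)=3, x_2(0)=3 gives C_1=3, C_2=-3.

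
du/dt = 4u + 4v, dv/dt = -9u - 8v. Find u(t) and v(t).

u(t) = 2c_1e^(-2t) + 2c_2te^(-2t) - c_2e^(-2t), v(t) = -3c_1e^(-2t) - 3c_2te^(-2t) + 2c_2e^(-2t)

Coefficient matrix A = [[4, 4], [-9, -8]].
Characteristic polynomial det(A - λI) = λ^2 + 4λ + 4 = 0.
Single eigenvalue λ = -2 with algebraic multiplicity 2.
Eigenvector v = (2,-3); generalized eigenvector w with (A-λI)w=v is (-1,2).
General solution: e^(-2t)[c_1·v + c_2·(t·v + w)].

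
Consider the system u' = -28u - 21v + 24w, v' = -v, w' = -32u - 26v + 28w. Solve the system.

u(t) = c_1e^(-4t) + c_2e^(-t) + 3c_3e^(4t), v(t) = c_2e^(-t), w(t) = c_1e^(-4t) + 2c_2e^(-t) + 4c_3e^(4t)

Coefficient matrix A = [[-28, -21, 24], [0, -1, 0], [-32, -26, 28]].
det(A - λI) = 0 gives eigenvalues λ = -4, -1, 4.
For λ=-4: eigenvector (1,0,1).
For λ=-1: eigenvector (1,1,2).
For λ=4: eigenvector (3,0,4).
General solution: c_1e^(-4t)(1,0,1) + c_2e^(-t)(1,1,2) + c_3e^(4t)(3,0,4).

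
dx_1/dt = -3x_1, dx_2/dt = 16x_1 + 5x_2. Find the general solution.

x_1(t) = -C_2e^(-3t), x_2(t) = C_1e^(5t) + 2C_2e^(-3t)

Coefficient matrix A = [[-3, 0], [16, 5]].
Characteristic polynomial det(A - λI) = λ^2 - 2λ - 15 = 0.
Eigenvalues λ = 5, -3.
For λ=5: (A-λI) row 1 is [-8, 0], so an eigenvector is (0, 1).
For λ=-3: (A-λI) row 2 is [16, 8], so an eigenvector is (-1, 2).
General solution: C_1e^(5t)(0,1) + C_2e^(-3t)(-1,2).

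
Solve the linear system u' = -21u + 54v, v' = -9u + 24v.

Coefficient matrix A = [[-21, 54], [-9, 24]].
Characteristic polynomial det(A - λI) = λ^2 - 3λ - 18 = 0.
Eigenvalues λ = 6, -3.
For λ=6: (A-λI) row 1 is [-27, 54], so an eigenvector is (-2, -1).
For λ=-3: (A-λI) row 1 is [-18, 54], so an eigenvector is (-3, -1).
General solution: C_1e^(6t)(-2,-1) + C_2e^(-3t)(-3,-1).

u(t) = -2C_1e^(6t) - 3C_2e^(-3t), v(t) = -C_1e^(6t) - C_2e^(-3t)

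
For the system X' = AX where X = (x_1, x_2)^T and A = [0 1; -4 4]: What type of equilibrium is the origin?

A = [[0,1],[-4,4]]; det(A-λI) = λ^2 - 4λ + 4.
repeated λ = 2 with a single eigenvector.

unstable improper node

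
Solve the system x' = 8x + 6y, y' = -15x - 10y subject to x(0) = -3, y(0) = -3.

x(t) = -15e^(-t)sin(3t) - 3e^(-t)cos(3t), y(t) = 24e^(-t)sin(3t) - 3e^(-t)cos(3t)

Coefficient matrix A = [[8, 6], [-15, -10]].
Characteristic polynomial det(A - λI) = λ^2 + 2λ + 10 = 0.
Eigenvalues λ = -1 ± 3i (complex conjugate pair).
For λ=-1+3i: an eigenvector is (-1,1) - i(-1,2) = (-1 + i, 1 - 2i).
A real fundamental pair from Re and Im of e^((-1+3i)t)v: X_1 = e^(-t)(cos(3t)·(-1,1) + sin(3t)·(-1,2)), X_2 = e^(-t)(sin(3t)·(-1,1) - cos(3t)·(-1,2)).
General solution: c_1X_1 + c_2X_2.
Applying x(0)=-3, y(0)=-3 gives c_1=9, c_2=6.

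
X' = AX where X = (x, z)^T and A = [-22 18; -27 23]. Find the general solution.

x(t) = -2C_1e^(5t) + C_2e^(-4t), z(t) = -3C_1e^(5t) + C_2e^(-4t)

Coefficient matrix A = [[-22, 18], [-27, 23]].
Characteristic polynomial det(A - λI) = λ^2 - λ - 20 = 0.
Eigenvalues λ = 5, -4.
For λ=5: (A-λI) row 1 is [-27, 18], so an eigenvector is (-2, -3).
For λ=-4: (A-λI) row 1 is [-18, 18], so an eigenvector is (1, 1).
General solution: C_1e^(5t)(-2,-3) + C_2e^(-4t)(1,1).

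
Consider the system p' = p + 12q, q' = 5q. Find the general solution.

p(t) = 3K_1e^(5t) - K_2e^(t), q(t) = K_1e^(5t)

Coefficient matrix A = [[1, 12], [0, 5]].
Characteristic polynomial det(A - λI) = λ^2 - 6λ + 5 = 0.
Eigenvalues λ = 5, 1.
For λ=5: (A-λI) row 1 is [-4, 12], so an eigenvector is (3, 1).
For λ=1: (A-λI) row 1 is [0, 12], so an eigenvector is (-1, 0).
General solution: K_1e^(5t)(3,1) + K_2e^(t)(-1,0).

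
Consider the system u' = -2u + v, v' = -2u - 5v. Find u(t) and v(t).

u(t) = c_1e^(-4t) - c_2e^(-3t), v(t) = -2c_1e^(-4t) + c_2e^(-3t)

Coefficient matrix A = [[-2, 1], [-2, -5]].
Characteristic polynomial det(A - λI) = λ^2 + 7λ + 12 = 0.
Eigenvalues λ = -4, -3.
For λ=-4: (A-λI) row 1 is [2, 1], so an eigenvector is (1, -2).
For λ=-3: (A-λI) row 1 is [1, 1], so an eigenvector is (-1, 1).
General solution: c_1e^(-4t)(1,-2) + c_2e^(-3t)(-1,1).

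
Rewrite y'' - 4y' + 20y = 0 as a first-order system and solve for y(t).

Let x_1 = y, x_2 = y'. Then x_1' = x_2 and x_2' = -20x_1 + 4x_2.
A = [[0,1],[-20,4]]; det(A-λI) = λ^2 - 4λ + 20.
Eigenvalues λ = 2 ± 4i.

y(t) = C_1e^(2t)cos(4t) + C_2e^(2t)sin(4t)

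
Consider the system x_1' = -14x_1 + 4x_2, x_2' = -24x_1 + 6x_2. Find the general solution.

x_1(t) = -K_1e^(-6t) - K_2e^(-2t), x_2(t) = -2K_1e^(-6t) - 3K_2e^(-2t)

Coefficient matrix A = [[-14, 4], [-24, 6]].
Characteristic polynomial det(A - λI) = λ^2 + 8λ + 12 = 0.
Eigenvalues λ = -6, -2.
For λ=-6: (A-λI) row 1 is [-8, 4], so an eigenvector is (-1, -2).
For λ=-2: (A-λI) row 1 is [-12, 4], so an eigenvector is (-1, -3).
General solution: K_1e^(-6t)(-1,-2) + K_2e^(-2t)(-1,-3).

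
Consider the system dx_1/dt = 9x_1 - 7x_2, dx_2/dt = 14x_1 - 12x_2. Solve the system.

x_1(t) = -C_1e^(2t) + C_2e^(-5t), x_2(t) = -C_1e^(2t) + 2C_2e^(-5t)

Coefficient matrix A = [[9, -7], [14, -12]].
Characteristic polynomial det(A - λI) = λ^2 + 3λ - 10 = 0.
Eigenvalues λ = 2, -5.
For λ=2: (A-λI) row 1 is [7, -7], so an eigenvector is (-1, -1).
For λ=-5: (A-λI) row 1 is [14, -7], so an eigenvector is (1, 2).
General solution: C_1e^(2t)(-1,-1) + C_2e^(-5t)(1,2).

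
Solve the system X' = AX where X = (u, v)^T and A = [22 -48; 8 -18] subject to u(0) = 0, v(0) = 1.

Coefficient matrix A = [[22, -48], [8, -18]].
Characteristic polynomial det(A - λI) = λ^2 - 4λ - 12 = 0.
Eigenvalues λ = 6, -2.
For λ=6: (A-λI) row 1 is [16, -48], so an eigenvector is (3, 1).
For λ=-2: (A-λI) row 1 is [24, -48], so an eigenvector is (-2, -1).
General solution: C_1e^(6t)(3,1) + C_2e^(-2t)(-2,-1).
Applying u(0)=0, v(0)=1 gives C_1=-2, C_2=-3.

u(t) = -6e^(6t) + 6e^(-2t), v(t) = -2e^(6t) + 3e^(-2t)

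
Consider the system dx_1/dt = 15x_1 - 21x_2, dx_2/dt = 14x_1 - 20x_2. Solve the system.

Coefficient matrix A = [[15, -21], [14, -20]].
Characteristic polynomial det(A - λI) = λ^2 + 5λ - 6 = 0.
Eigenvalues λ = -6, 1.
For λ=-6: (A-λI) row 1 is [21, -21], so an eigenvector is (-1, -1).
For λ=1: (A-λI) row 1 is [14, -21], so an eigenvector is (-3, -2).
General solution: c_1e^(-6t)(-1,-1) + c_2e^(t)(-3,-2).

x_1(t) = -c_1e^(-6t) - 3c_2e^(t), x_2(t) = -c_1e^(-6t) - 2c_2e^(t)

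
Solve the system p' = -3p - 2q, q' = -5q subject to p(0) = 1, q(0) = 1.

p(t) = e^(-5t), q(t) = e^(-5t)

Coefficient matrix A = [[-3, -2], [0, -5]].
Characteristic polynomial det(A - λI) = λ^2 + 8λ + 15 = 0.
Eigenvalues λ = -5, -3.
For λ=-5: (A-λI) row 1 is [2, -2], so an eigenvector is (1, 1).
For λ=-3: (A-λI) row 1 is [0, -2], so an eigenvector is (-1, 0).
General solution: C_1e^(-5t)(1,1) + C_2e^(-3t)(-1,0).
Applying p(0)=1, q(0)=1 gives C_1=1, C_2=0.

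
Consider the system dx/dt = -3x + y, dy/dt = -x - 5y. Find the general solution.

Coefficient matrix A = [[-3, 1], [-1, -5]].
Characteristic polynomial det(A - λI) = λ^2 + 8λ + 16 = 0.
Single eigenvalue λ = -4 with algebraic multiplicity 2.
Eigenvector v = (1,-1); generalized eigenvector w with (A-λI)w=v is (1,0).
General solution: e^(-4t)[c_1·v + c_2·(t·v + w)].

x(t) = c_1e^(-4t) + c_2te^(-4t) + c_2e^(-4t), y(t) = -c_1e^(-4t) - c_2te^(-4t)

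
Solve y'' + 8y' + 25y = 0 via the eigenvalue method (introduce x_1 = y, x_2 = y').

y(t) = K_1e^(-4t)cos(3t) + K_2e^(-4t)sin(3t)

Let x_1 = y, x_2 = y'. Then x_1' = x_2 and x_2' = -25x_1 - 8x_2.
A = [[0,1],[-25,-8]]; det(A-λI) = λ^2 + 8λ + 25.
Eigenvalues λ = -4 ± 3i.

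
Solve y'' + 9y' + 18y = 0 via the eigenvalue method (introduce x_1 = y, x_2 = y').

y(t) = K_1e^(-6t) + K_2e^(-3t)

Let x_1 = y, x_2 = y'. Then x_1' = x_2 and x_2' = -18x_1 - 9x_2.
A = [[0,1],[-18,-9]]; det(A-λI) = λ^2 + 9λ + 18.
Eigenvalues λ = -6, -3 with eigenvectors (1,-6), (1,-3).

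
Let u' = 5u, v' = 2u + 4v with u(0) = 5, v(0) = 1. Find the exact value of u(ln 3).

A = [[5,0],[2,4]]; eigenvalues λ = 4, 5.
Eigenvectors: (0,1) for λ=4, (1,2) for λ=5.
From the initial condition, c_1 = -9, c_2 = 5.
u(ln 3) = (-9)(3^4)(0) + (5)(3^5)(1) = 1215.

1215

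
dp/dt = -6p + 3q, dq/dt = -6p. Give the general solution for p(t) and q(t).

Coefficient matrix A = [[-6, 3], [-6, 0]].
Characteristic polynomial det(A - λI) = λ^2 + 6λ + 18 = 0.
Eigenvalues λ = -3 ± 3i (complex conjugate pair).
For λ=-3+3i: an eigenvector is (1,1) - i(0,-1) = (1, 1 + i).
A real fundamental pair from Re and Im of e^((-3+3i)t)v: X_1 = e^(-3t)(cos(3t)·(1,1) + sin(3t)·(0,-1)), X_2 = e^(-3t)(sin(3t)·(1,1) - cos(3t)·(0,-1)).
General solution: c_1X_1 + c_2X_2.

p(t) = c_1e^(-3t)cos(3t) + c_2e^(-3t)sin(3t), q(t) = -c_1e^(-3t)sin(3t) + c_1e^(-3t)cos(3t) + c_2e^(-3t)sin(3t) + c_2e^(-3t)cos(3t)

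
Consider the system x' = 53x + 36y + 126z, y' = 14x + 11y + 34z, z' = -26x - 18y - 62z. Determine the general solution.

x(t) = 9K_1e^(t) + 4K_2e^(-t) + 6K_3e^(2t), y(t) = K_1e^(t) + K_2e^(-t) + 2K_3e^(2t), z(t) = -4K_1e^(t) - 2K_2e^(-t) - 3K_3e^(2t)

Coefficient matrix A = [[53, 36, 126], [14, 11, 34], [-26, -18, -62]].
det(A - λI) = 0 gives eigenvalues λ = 1, -1, 2.
For λ=1: eigenvector (9,1,-4).
For λ=-1: eigenvector (4,1,-2).
For λ=2: eigenvector (6,2,-3).
General solution: K_1e^(t)(9,1,-4) + K_2e^(-t)(4,1,-2) + K_3e^(2t)(6,2,-3).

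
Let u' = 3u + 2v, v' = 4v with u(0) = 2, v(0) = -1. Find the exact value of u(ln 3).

-54

A = [[3,2],[0,4]]; eigenvalues λ = 4, 3.
Eigenvectors: (2,1) for λ=4, (1,0) for λ=3.
From the initial condition, c_1 = -1, c_2 = 4.
u(ln 3) = (-1)(3^4)(2) + (4)(3^3)(1) = -54.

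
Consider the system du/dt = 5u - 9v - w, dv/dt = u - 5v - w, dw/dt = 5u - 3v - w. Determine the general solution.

u(t) = c_1e^(-3t) + c_2e^(-2t) + c_3e^(4t), v(t) = c_1e^(-3t) + c_2e^(-2t), w(t) = -c_1e^(-3t) - 2c_2e^(-2t) + c_3e^(4t)

Coefficient matrix A = [[5, -9, -1], [1, -5, -1], [5, -3, -1]].
det(A - λI) = 0 gives eigenvalues λ = -3, -2, 4.
For λ=-3: eigenvector (1,1,-1).
For λ=-2: eigenvector (1,1,-2).
For λ=4: eigenvector (1,0,1).
General solution: c_1e^(-3t)(1,1,-1) + c_2e^(-2t)(1,1,-2) + c_3e^(4t)(1,0,1).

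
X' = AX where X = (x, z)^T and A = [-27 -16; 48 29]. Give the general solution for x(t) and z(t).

x(t) = c_1e^(5t) + 2c_2e^(-3t), z(t) = -2c_1e^(5t) - 3c_2e^(-3t)

Coefficient matrix A = [[-27, -16], [48, 29]].
Characteristic polynomial det(A - λI) = λ^2 - 2λ - 15 = 0.
Eigenvalues λ = 5, -3.
For λ=5: (A-λI) row 1 is [-32, -16], so an eigenvector is (1, -2).
For λ=-3: (A-λI) row 1 is [-24, -16], so an eigenvector is (2, -3).
General solution: c_1e^(5t)(1,-2) + c_2e^(-3t)(2,-3).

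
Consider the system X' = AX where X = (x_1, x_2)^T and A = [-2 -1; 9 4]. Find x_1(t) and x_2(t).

x_1(t) = -C_1e^(t) - C_2te^(t) + C_2e^(t), x_2(t) = 3C_1e^(t) + 3C_2te^(t) - 2C_2e^(t)

Coefficient matrix A = [[-2, -1], [9, 4]].
Characteristic polynomial det(A - λI) = λ^2 - 2λ + 1 = 0.
Single eigenvalue λ = 1 with algebraic multiplicity 2.
Eigenvector v = (-1,3); generalized eigenvector w with (A-λI)w=v is (1,-2).
General solution: e^(t)[C_1·v + C_2·(t·v + w)].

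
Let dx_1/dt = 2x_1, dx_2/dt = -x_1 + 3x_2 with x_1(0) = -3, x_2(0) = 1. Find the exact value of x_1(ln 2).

A = [[2,0],[-1,3]]; eigenvalues λ = 3, 2.
Eigenvectors: (0,1) for λ=3, (-1,-1) for λ=2.
From the initial condition, c_1 = 4, c_2 = 3.
x_1(ln 2) = (4)(2^3)(0) + (3)(2^2)(-1) = -12.

-12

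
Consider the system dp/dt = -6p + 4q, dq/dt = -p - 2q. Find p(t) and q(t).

Coefficient matrix A = [[-6, 4], [-1, -2]].
Characteristic polynomial det(A - λI) = λ^2 + 8λ + 16 = 0.
Single eigenvalue λ = -4 with algebraic multiplicity 2.
Eigenvector v = (2,1); generalized eigenvector w with (A-λI)w=v is (-3,-1).
General solution: e^(-4t)[C_1·v + C_2·(t·v + w)].

p(t) = 2C_1e^(-4t) + 2C_2te^(-4t) - 3C_2e^(-4t), q(t) = C_1e^(-4t) + C_2te^(-4t) - C_2e^(-4t)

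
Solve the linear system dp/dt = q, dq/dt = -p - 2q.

Coefficient matrix A = [[0, 1], [-1, -2]].
Characteristic polynomial det(A - λI) = λ^2 + 2λ + 1 = 0.
Single eigenvalue λ = -1 with algebraic multiplicity 2.
Eigenvector v = (-1,1); generalized eigenvector w with (A-λI)w=v is (-1,0).
General solution: e^(-t)[C_1·v + C_2·(t·v + w)].

p(t) = -C_1e^(-t) - C_2te^(-t) - C_2e^(-t), q(t) = C_1e^(-t) + C_2te^(-t)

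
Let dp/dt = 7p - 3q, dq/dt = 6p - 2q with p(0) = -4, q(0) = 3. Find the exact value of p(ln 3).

-870

A = [[7,-3],[6,-2]]; eigenvalues λ = 1, 4.
Eigenvectors: (1,2) for λ=1, (-1,-1) for λ=4.
From the initial condition, c_1 = 7, c_2 = 11.
p(ln 3) = (7)(3^1)(1) + (11)(3^4)(-1) = -870.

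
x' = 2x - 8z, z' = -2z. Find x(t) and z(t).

x(t) = 2K_1e^(-2t) - K_2e^(2t), z(t) = K_1e^(-2t)

Coefficient matrix A = [[2, -8], [0, -2]].
Characteristic polynomial det(A - λI) = λ^2 - 4 = 0.
Eigenvalues λ = -2, 2.
For λ=-2: (A-λI) row 1 is [4, -8], so an eigenvector is (2, 1).
For λ=2: (A-λI) row 1 is [0, -8], so an eigenvector is (-1, 0).
General solution: K_1e^(-2t)(2,1) + K_2e^(2t)(-1,0).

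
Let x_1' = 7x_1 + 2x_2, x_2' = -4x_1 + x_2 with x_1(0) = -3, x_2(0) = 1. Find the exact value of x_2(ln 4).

4864

A = [[7,2],[-4,1]]; eigenvalues λ = 5, 3.
Eigenvectors: (1,-1) for λ=5, (-1,2) for λ=3.
From the initial condition, c_1 = -5, c_2 = -2.
x_2(ln 4) = (-5)(4^5)(-1) + (-2)(4^3)(2) = 4864.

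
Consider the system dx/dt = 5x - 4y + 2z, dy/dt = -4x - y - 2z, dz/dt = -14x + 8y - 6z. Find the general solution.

x(t) = c_1e^(t) + 2c_2e^(-2t) + 2c_3e^(-t), y(t) = 2c_2e^(-2t) + c_3e^(-t), z(t) = -2c_1e^(t) - 3c_2e^(-2t) - 4c_3e^(-t)

Coefficient matrix A = [[5, -4, 2], [-4, -1, -2], [-14, 8, -6]].
det(A - λI) = 0 gives eigenvalues λ = 1, -2, -1.
For λ=1: eigenvector (1,0,-2).
For λ=-2: eigenvector (2,2,-3).
For λ=-1: eigenvector (2,1,-4).
General solution: c_1e^(t)(1,0,-2) + c_2e^(-2t)(2,2,-3) + c_3e^(-t)(2,1,-4).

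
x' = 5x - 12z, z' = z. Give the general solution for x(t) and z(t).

Coefficient matrix A = [[5, -12], [0, 1]].
Characteristic polynomial det(A - λI) = λ^2 - 6λ + 5 = 0.
Eigenvalues λ = 5, 1.
For λ=5: (A-λI) row 1 is [0, -12], so an eigenvector is (1, 0).
For λ=1: (A-λI) row 1 is [4, -12], so an eigenvector is (3, 1).
General solution: K_1e^(5t)(1,0) + K_2e^(t)(3,1).

x(t) = K_1e^(5t) + 3K_2e^(t), z(t) = K_2e^(t)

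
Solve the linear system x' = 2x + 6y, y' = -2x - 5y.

Coefficient matrix A = [[2, 6], [-2, -5]].
Characteristic polynomial det(A - λI) = λ^2 + 3λ + 2 = 0.
Eigenvalues λ = -1, -2.
For λ=-1: (A-λI) row 1 is [3, 6], so an eigenvector is (-2, 1).
For λ=-2: (A-λI) row 1 is [4, 6], so an eigenvector is (-3, 2).
General solution: K_1e^(-t)(-2,1) + K_2e^(-2t)(-3,2).

x(t) = -2K_1e^(-t) - 3K_2e^(-2t), y(t) = K_1e^(-t) + 2K_2e^(-2t)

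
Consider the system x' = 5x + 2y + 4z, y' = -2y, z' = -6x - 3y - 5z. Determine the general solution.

x(t) = -2C_1e^(-t) - 2C_2e^(-2t) + C_3e^(t), y(t) = C_2e^(-2t), z(t) = 3C_1e^(-t) + 3C_2e^(-2t) - C_3e^(t)

Coefficient matrix A = [[5, 2, 4], [0, -2, 0], [-6, -3, -5]].
det(A - λI) = 0 gives eigenvalues λ = -1, -2, 1.
For λ=-1: eigenvector (-2,0,3).
For λ=-2: eigenvector (-2,1,3).
For λ=1: eigenvector (1,0,-1).
General solution: C_1e^(-t)(-2,0,3) + C_2e^(-2t)(-2,1,3) + C_3e^(t)(1,0,-1).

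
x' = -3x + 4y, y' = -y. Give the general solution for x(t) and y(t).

Coefficient matrix A = [[-3, 4], [0, -1]].
Characteristic polynomial det(A - λI) = λ^2 + 4λ + 3 = 0.
Eigenvalues λ = -3, -1.
For λ=-3: (A-λI) row 1 is [0, 4], so an eigenvector is (1, 0).
For λ=-1: (A-λI) row 1 is [-2, 4], so an eigenvector is (2, 1).
General solution: C_1e^(-3t)(1,0) + C_2e^(-t)(2,1).

x(t) = C_1e^(-3t) + 2C_2e^(-t), y(t) = C_2e^(-t)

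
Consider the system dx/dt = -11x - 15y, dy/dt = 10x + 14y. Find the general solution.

x(t) = c_1e^(4t) + 3c_2e^(-t), y(t) = -c_1e^(4t) - 2c_2e^(-t)

Coefficient matrix A = [[-11, -15], [10, 14]].
Characteristic polynomial det(A - λI) = λ^2 - 3λ - 4 = 0.
Eigenvalues λ = 4, -1.
For λ=4: (A-λI) row 1 is [-15, -15], so an eigenvector is (1, -1).
For λ=-1: (A-λI) row 1 is [-10, -15], so an eigenvector is (3, -2).
General solution: c_1e^(4t)(1,-1) + c_2e^(-t)(3,-2).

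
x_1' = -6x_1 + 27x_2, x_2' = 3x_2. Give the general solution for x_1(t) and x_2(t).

x_1(t) = -3K_1e^(3t) - K_2e^(-6t), x_2(t) = -K_1e^(3t)

Coefficient matrix A = [[-6, 27], [0, 3]].
Characteristic polynomial det(A - λI) = λ^2 + 3λ - 18 = 0.
Eigenvalues λ = 3, -6.
For λ=3: (A-λI) row 1 is [-9, 27], so an eigenvector is (-3, -1).
For λ=-6: (A-λI) row 1 is [0, 27], so an eigenvector is (-1, 0).
General solution: K_1e^(3t)(-3,-1) + K_2e^(-6t)(-1,0).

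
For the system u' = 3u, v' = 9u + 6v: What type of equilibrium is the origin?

A = [[3,0],[9,6]]; det(A-λI) = λ^2 - 9λ + 18.
λ = 3, 6: both positive.

unstable node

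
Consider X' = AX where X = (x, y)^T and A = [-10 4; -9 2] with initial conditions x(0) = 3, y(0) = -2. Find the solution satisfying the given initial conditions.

Coefficient matrix A = [[-10, 4], [-9, 2]].
Characteristic polynomial det(A - λI) = λ^2 + 8λ + 16 = 0.
Single eigenvalue λ = -4 with algebraic multiplicity 2.
Eigenvector v = (2,3); generalized eigenvector w with (A-λI)w=v is (1,2).
General solution: e^(-4t)[c_1·v + c_2·(t·v + w)].
Applying x(0)=3, y(0)=-2 gives c_1=8, c_2=-13.

x(t) = -26te^(-4t) + 3e^(-4t), y(t) = -39te^(-4t) - 2e^(-4t)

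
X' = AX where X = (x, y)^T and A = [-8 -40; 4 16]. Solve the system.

Coefficient matrix A = [[-8, -40], [4, 16]].
Characteristic polynomial det(A - λI) = λ^2 - 8λ + 32 = 0.
Eigenvalues λ = 4 ± 4i (complex conjugate pair).
For λ=4+4i: an eigenvector is (1,0) - i(-3,1) = (1 + 3i, 0 - i).
A real fundamental pair from Re and Im of e^((4+4i)t)v: X_1 = e^(4t)(cos(4t)·(1,0) + sin(4t)·(-3,1)), X_2 = e^(4t)(sin(4t)·(1,0) - cos(4t)·(-3,1)).
General solution: C_1X_1 + C_2X_2.

x(t) = -3C_1e^(4t)sin(4t) + C_1e^(4t)cos(4t) + C_2e^(4t)sin(4t) + 3C_2e^(4t)cos(4t), y(t) = C_1e^(4t)sin(4t) - C_2e^(4t)cos(4t)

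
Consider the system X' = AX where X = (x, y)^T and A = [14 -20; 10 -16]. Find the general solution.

x(t) = C_1e^(-6t) + 2C_2e^(4t), y(t) = C_1e^(-6t) + C_2e^(4t)

Coefficient matrix A = [[14, -20], [10, -16]].
Characteristic polynomial det(A - λI) = λ^2 + 2λ - 24 = 0.
Eigenvalues λ = -6, 4.
For λ=-6: (A-λI) row 1 is [20, -20], so an eigenvector is (1, 1).
For λ=4: (A-λI) row 1 is [10, -20], so an eigenvector is (2, 1).
General solution: C_1e^(-6t)(1,1) + C_2e^(4t)(2,1).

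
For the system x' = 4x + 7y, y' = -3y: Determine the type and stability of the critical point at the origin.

saddle

A = [[4,7],[0,-3]]; det(A-λI) = λ^2 - λ - 12.
λ = -3, 4: opposite signs.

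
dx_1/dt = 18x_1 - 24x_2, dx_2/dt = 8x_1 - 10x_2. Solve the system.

Coefficient matrix A = [[18, -24], [8, -10]].
Characteristic polynomial det(A - λI) = λ^2 - 8λ + 12 = 0.
Eigenvalues λ = 2, 6.
For λ=2: (A-λI) row 1 is [16, -24], so an eigenvector is (3, 2).
For λ=6: (A-λI) row 1 is [12, -24], so an eigenvector is (2, 1).
General solution: C_1e^(2t)(3,2) + C_2e^(6t)(2,1).

x_1(t) = 3C_1e^(2t) + 2C_2e^(6t), x_2(t) = 2C_1e^(2t) + C_2e^(6t)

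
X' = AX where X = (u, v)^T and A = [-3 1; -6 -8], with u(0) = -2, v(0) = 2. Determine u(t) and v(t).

Coefficient matrix A = [[-3, 1], [-6, -8]].
Characteristic polynomial det(A - λI) = λ^2 + 11λ + 30 = 0.
Eigenvalues λ = -6, -5.
For λ=-6: (A-λI) row 1 is [3, 1], so an eigenvector is (-1, 3).
For λ=-5: (A-λI) row 1 is [2, 1], so an eigenvector is (1, -2).
General solution: c_1e^(-6t)(-1,3) + c_2e^(-5t)(1,-2).
Applying u(0)=-2, v(0)=2 gives c_1=-2, c_2=-4.

u(t) = -4e^(-5t) + 2e^(-6t), v(t) = 8e^(-5t) - 6e^(-6t)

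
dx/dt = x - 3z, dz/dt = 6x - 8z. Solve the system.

x(t) = -C_1e^(-2t) + C_2e^(-5t), z(t) = -C_1e^(-2t) + 2C_2e^(-5t)

Coefficient matrix A = [[1, -3], [6, -8]].
Characteristic polynomial det(A - λI) = λ^2 + 7λ + 10 = 0.
Eigenvalues λ = -2, -5.
For λ=-2: (A-λI) row 1 is [3, -3], so an eigenvector is (-1, -1).
For λ=-5: (A-λI) row 1 is [6, -3], so an eigenvector is (1, 2).
General solution: C_1e^(-2t)(-1,-1) + C_2e^(-5t)(1,2).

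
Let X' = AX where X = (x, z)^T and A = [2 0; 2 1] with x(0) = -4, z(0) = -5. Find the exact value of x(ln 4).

-64

A = [[2,0],[2,1]]; eigenvalues λ = 1, 2.
Eigenvectors: (0,1) for λ=1, (-1,-2) for λ=2.
From the initial condition, c_1 = 3, c_2 = 4.
x(ln 4) = (3)(4^1)(0) + (4)(4^2)(-1) = -64.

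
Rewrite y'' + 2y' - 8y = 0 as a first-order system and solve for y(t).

Let x_1 = y, x_2 = y'. Then x_1' = x_2 and x_2' = 8x_1 - 2x_2.
A = [[0,1],[8,-2]]; det(A-λI) = λ^2 + 2λ - 8.
Eigenvalues λ = 2, -4 with eigenvectors (1,2), (1,-4).

y(t) = c_1e^(2t) + c_2e^(-4t)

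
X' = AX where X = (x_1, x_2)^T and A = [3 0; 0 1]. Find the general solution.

Coefficient matrix A = [[3, 0], [0, 1]].
Characteristic polynomial det(A - λI) = λ^2 - 4λ + 3 = 0.
Eigenvalues λ = 1, 3.
For λ=1: (A-λI) row 1 is [2, 0], so an eigenvector is (0, -1).
For λ=3: (A-λI) row 2 is [0, -2], so an eigenvector is (1, 0).
General solution: c_1e^(t)(0,-1) + c_2e^(3t)(1,0).

x_1(t) = c_2e^(3t), x_2(t) = -c_1e^(t)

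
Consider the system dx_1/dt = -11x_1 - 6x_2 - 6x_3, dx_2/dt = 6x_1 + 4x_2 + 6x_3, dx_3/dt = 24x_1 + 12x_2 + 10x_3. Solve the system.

x_1(t) = C_1e^(t) - 2C_3e^(4t), x_2(t) = -2C_1e^(t) + C_2e^(-2t) + 3C_3e^(4t), x_3(t) = -C_2e^(-2t) + 2C_3e^(4t)

Coefficient matrix A = [[-11, -6, -6], [6, 4, 6], [24, 12, 10]].
det(A - λI) = 0 gives eigenvalues λ = 1, -2, 4.
For λ=1: eigenvector (1,-2,0).
For λ=-2: eigenvector (0,1,-1).
For λ=4: eigenvector (-2,3,2).
General solution: C_1e^(t)(1,-2,0) + C_2e^(-2t)(0,1,-1) + C_3e^(4t)(-2,3,2).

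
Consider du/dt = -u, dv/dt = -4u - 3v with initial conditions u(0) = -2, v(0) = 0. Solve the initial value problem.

u(t) = -2e^(-t), v(t) = 4e^(-t) - 4e^(-3t)

Coefficient matrix A = [[-1, 0], [-4, -3]].
Characteristic polynomial det(A - λI) = λ^2 + 4λ + 3 = 0.
Eigenvalues λ = -1, -3.
For λ=-1: (A-λI) row 2 is [-4, -2], so an eigenvector is (-1, 2).
For λ=-3: (A-λI) row 1 is [2, 0], so an eigenvector is (0, -1).
General solution: K_1e^(-t)(-1,2) + K_2e^(-3t)(0,-1).
Applying u(0)=-2, v(0)=0 gives K_1=2, K_2=4.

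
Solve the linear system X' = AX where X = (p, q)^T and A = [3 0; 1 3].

Coefficient matrix A = [[3, 0], [1, 3]].
Characteristic polynomial det(A - λI) = λ^2 - 6λ + 9 = 0.
Single eigenvalue λ = 3 with algebraic multiplicity 2.
Eigenvector v = (0,1); generalized eigenvector w with (A-λI)w=v is (1,-1).
General solution: e^(3t)[C_1·v + C_2·(t·v + w)].

p(t) = C_2e^(3t), q(t) = C_1e^(3t) + C_2te^(3t) - C_2e^(3t)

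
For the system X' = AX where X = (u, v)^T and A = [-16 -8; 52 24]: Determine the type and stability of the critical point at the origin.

unstable spiral

A = [[-16,-8],[52,24]]; det(A-λI) = λ^2 - 8λ + 32.
λ = 4 ± 4i: positive real part.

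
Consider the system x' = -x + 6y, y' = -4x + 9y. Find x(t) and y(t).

Coefficient matrix A = [[-1, 6], [-4, 9]].
Characteristic polynomial det(A - λI) = λ^2 - 8λ + 15 = 0.
Eigenvalues λ = 3, 5.
For λ=3: (A-λI) row 1 is [-4, 6], so an eigenvector is (-3, -2).
For λ=5: (A-λI) row 1 is [-6, 6], so an eigenvector is (1, 1).
General solution: C_1e^(3t)(-3,-2) + C_2e^(5t)(1,1).

x(t) = -3C_1e^(3t) + C_2e^(5t), y(t) = -2C_1e^(3t) + C_2e^(5t)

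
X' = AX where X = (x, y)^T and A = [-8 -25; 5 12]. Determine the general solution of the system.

x(t) = K_1e^(2t)sin(5t) + 2K_1e^(2t)cos(5t) + 2K_2e^(2t)sin(5t) - K_2e^(2t)cos(5t), y(t) = -K_1e^(2t)cos(5t) - K_2e^(2t)sin(5t)

Coefficient matrix A = [[-8, -25], [5, 12]].
Characteristic polynomial det(A - λI) = λ^2 - 4λ + 29 = 0.
Eigenvalues λ = 2 ± 5i (complex conjugate pair).
For λ=2+5i: an eigenvector is (2,-1) - i(1,0) = (2 - i, -1).
A real fundamental pair from Re and Im of e^((2+5i)t)v: X_1 = e^(2t)(cos(5t)·(2,-1) + sin(5t)·(1,0)), X_2 = e^(2t)(sin(5t)·(2,-1) - cos(5t)·(1,0)).
General solution: K_1X_1 + K_2X_2.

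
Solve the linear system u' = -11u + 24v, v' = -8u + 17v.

Coefficient matrix A = [[-11, 24], [-8, 17]].
Characteristic polynomial det(A - λI) = λ^2 - 6λ + 5 = 0.
Eigenvalues λ = 1, 5.
For λ=1: (A-λI) row 1 is [-12, 24], so an eigenvector is (-2, -1).
For λ=5: (A-λI) row 1 is [-16, 24], so an eigenvector is (-3, -2).
General solution: C_1e^(t)(-2,-1) + C_2e^(5t)(-3,-2).

u(t) = -2C_1e^(t) - 3C_2e^(5t), v(t) = -C_1e^(t) - 2C_2e^(5t)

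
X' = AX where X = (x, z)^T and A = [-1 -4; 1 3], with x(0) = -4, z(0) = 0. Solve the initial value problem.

x(t) = 8te^(t) - 4e^(t), z(t) = -4te^(t)

Coefficient matrix A = [[-1, -4], [1, 3]].
Characteristic polynomial det(A - λI) = λ^2 - 2λ + 1 = 0.
Single eigenvalue λ = 1 with algebraic multiplicity 2.
Eigenvector v = (2,-1); generalized eigenvector w with (A-λI)w=v is (3,-2).
General solution: e^(t)[C_1·v + C_2·(t·v + w)].
Applying x(0)=-4, z(0)=0 gives C_1=-8, C_2=4.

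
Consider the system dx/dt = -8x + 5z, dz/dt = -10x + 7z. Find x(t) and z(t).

Coefficient matrix A = [[-8, 5], [-10, 7]].
Characteristic polynomial det(A - λI) = λ^2 + λ - 6 = 0.
Eigenvalues λ = -3, 2.
For λ=-3: (A-λI) row 1 is [-5, 5], so an eigenvector is (-1, -1).
For λ=2: (A-λI) row 1 is [-10, 5], so an eigenvector is (1, 2).
General solution: K_1e^(-3t)(-1,-1) + K_2e^(2t)(1,2).

x(t) = -K_1e^(-3t) + K_2e^(2t), z(t) = -K_1e^(-3t) + 2K_2e^(2t)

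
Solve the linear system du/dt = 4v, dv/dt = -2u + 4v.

u(t) = C_1e^(2t)sin(2t) - C_1e^(2t)cos(2t) - C_2e^(2t)sin(2t) - C_2e^(2t)cos(2t), v(t) = C_1e^(2t)sin(2t) - C_2e^(2t)cos(2t)

Coefficient matrix A = [[0, 4], [-2, 4]].
Characteristic polynomial det(A - λI) = λ^2 - 4λ + 8 = 0.
Eigenvalues λ = 2 ± 2i (complex conjugate pair).
For λ=2+2i: an eigenvector is (-1,0) - i(1,1) = (-1 - i, 0 - i).
A real fundamental pair from Re and Im of e^((2+2i)t)v: X_1 = e^(2t)(cos(2t)·(-1,0) + sin(2t)·(1,1)), X_2 = e^(2t)(sin(2t)·(-1,0) - cos(2t)·(1,1)).
General solution: C_1X_1 + C_2X_2.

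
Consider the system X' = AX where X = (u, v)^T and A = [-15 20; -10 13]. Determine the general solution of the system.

u(t) = -3C_1e^(-t)sin(2t) - C_1e^(-t)cos(2t) - C_2e^(-t)sin(2t) + 3C_2e^(-t)cos(2t), v(t) = -2C_1e^(-t)sin(2t) - C_1e^(-t)cos(2t) - C_2e^(-t)sin(2t) + 2C_2e^(-t)cos(2t)

Coefficient matrix A = [[-15, 20], [-10, 13]].
Characteristic polynomial det(A - λI) = λ^2 + 2λ + 5 = 0.
Eigenvalues λ = -1 ± 2i (complex conjugate pair).
For λ=-1+2i: an eigenvector is (-1,-1) - i(-3,-2) = (-1 + 3i, -1 + 2i).
A real fundamental pair from Re and Im of e^((-1+2i)t)v: X_1 = e^(-t)(cos(2t)·(-1,-1) + sin(2t)·(-3,-2)), X_2 = e^(-t)(sin(2t)·(-1,-1) - cos(2t)·(-3,-2)).
General solution: C_1X_1 + C_2X_2.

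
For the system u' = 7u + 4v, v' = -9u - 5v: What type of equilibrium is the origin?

unstable improper node

A = [[7,4],[-9,-5]]; det(A-λI) = λ^2 - 2λ + 1.
repeated λ = 1 with a single eigenvector.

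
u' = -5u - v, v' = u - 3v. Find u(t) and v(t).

u(t) = -C_1e^(-4t) - C_2te^(-4t) + 2C_2e^(-4t), v(t) = C_1e^(-4t) + C_2te^(-4t) - C_2e^(-4t)

Coefficient matrix A = [[-5, -1], [1, -3]].
Characteristic polynomial det(A - λI) = λ^2 + 8λ + 16 = 0.
Single eigenvalue λ = -4 with algebraic multiplicity 2.
Eigenvector v = (-1,1); generalized eigenvector w with (A-λI)w=v is (2,-1).
General solution: e^(-4t)[C_1·v + C_2·(t·v + w)].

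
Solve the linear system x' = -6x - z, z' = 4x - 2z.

x(t) = -c_1e^(-4t) - c_2te^(-4t) + c_2e^(-4t), z(t) = 2c_1e^(-4t) + 2c_2te^(-4t) - c_2e^(-4t)

Coefficient matrix A = [[-6, -1], [4, -2]].
Characteristic polynomial det(A - λI) = λ^2 + 8λ + 16 = 0.
Single eigenvalue λ = -4 with algebraic multiplicity 2.
Eigenvector v = (-1,2); generalized eigenvector w with (A-λI)w=v is (1,-1).
General solution: e^(-4t)[c_1·v + c_2·(t·v + w)].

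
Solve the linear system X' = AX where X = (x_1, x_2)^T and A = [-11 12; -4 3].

Coefficient matrix A = [[-11, 12], [-4, 3]].
Characteristic polynomial det(A - λI) = λ^2 + 8λ + 15 = 0.
Eigenvalues λ = -3, -5.
For λ=-3: (A-λI) row 1 is [-8, 12], so an eigenvector is (-3, -2).
For λ=-5: (A-λI) row 1 is [-6, 12], so an eigenvector is (-2, -1).
General solution: C_1e^(-3t)(-3,-2) + C_2e^(-5t)(-2,-1).

x_1(t) = -3C_1e^(-3t) - 2C_2e^(-5t), x_2(t) = -2C_1e^(-3t) - C_2e^(-5t)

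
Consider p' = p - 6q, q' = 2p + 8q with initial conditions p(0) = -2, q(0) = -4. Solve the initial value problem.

Coefficient matrix A = [[1, -6], [2, 8]].
Characteristic polynomial det(A - λI) = λ^2 - 9λ + 20 = 0.
Eigenvalues λ = 5, 4.
For λ=5: (A-λI) row 1 is [-4, -6], so an eigenvector is (-3, 2).
For λ=4: (A-λI) row 1 is [-3, -6], so an eigenvector is (2, -1).
General solution: K_1e^(5t)(-3,2) + K_2e^(4t)(2,-1).
Applying p(0)=-2, q(0)=-4 gives K_1=-10, K_2=-16.

p(t) = 30e^(5t) - 32e^(4t), q(t) = -20e^(5t) + 16e^(4t)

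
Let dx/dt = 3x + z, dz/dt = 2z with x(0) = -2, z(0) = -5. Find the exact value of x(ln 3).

-144

A = [[3,1],[0,2]]; eigenvalues λ = 2, 3.
Eigenvectors: (1,-1) for λ=2, (-1,0) for λ=3.
From the initial condition, c_1 = 5, c_2 = 7.
x(ln 3) = (5)(3^2)(1) + (7)(3^3)(-1) = -144.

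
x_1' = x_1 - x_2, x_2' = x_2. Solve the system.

Coefficient matrix A = [[1, -1], [0, 1]].
Characteristic polynomial det(A - λI) = λ^2 - 2λ + 1 = 0.
Single eigenvalue λ = 1 with algebraic multiplicity 2.
Eigenvector v = (-1,0); generalized eigenvector w with (A-λI)w=v is (-2,1).
General solution: e^(t)[c_1·v + c_2·(t·v + w)].

x_1(t) = -c_1e^(t) - c_2te^(t) - 2c_2e^(t), x_2(t) = c_2e^(t)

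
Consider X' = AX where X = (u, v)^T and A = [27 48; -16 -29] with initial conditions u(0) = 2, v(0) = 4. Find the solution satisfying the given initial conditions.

Coefficient matrix A = [[27, 48], [-16, -29]].
Characteristic polynomial det(A - λI) = λ^2 + 2λ - 15 = 0.
Eigenvalues λ = 3, -5.
For λ=3: (A-λI) row 1 is [24, 48], so an eigenvector is (2, -1).
For λ=-5: (A-λI) row 1 is [32, 48], so an eigenvector is (3, -2).
General solution: c_1e^(3t)(2,-1) + c_2e^(-5t)(3,-2).
Applying u(0)=2, v(0)=4 gives c_1=16, c_2=-10.

u(t) = 32e^(3t) - 30e^(-5t), v(t) = -16e^(3t) + 20e^(-5t)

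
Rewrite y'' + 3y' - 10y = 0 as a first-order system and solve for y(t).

y(t) = C_1e^(-5t) + C_2e^(2t)

Let x_1 = y, x_2 = y'. Then x_1' = x_2 and x_2' = 10x_1 - 3x_2.
A = [[0,1],[10,-3]]; det(A-λI) = λ^2 + 3λ - 10.
Eigenvalues λ = -5, 2 with eigenvectors (1,-5), (1,2).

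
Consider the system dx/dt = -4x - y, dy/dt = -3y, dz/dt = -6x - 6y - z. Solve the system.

Coefficient matrix A = [[-4, -1, 0], [0, -3, 0], [-6, -6, -1]].
det(A - λI) = 0 gives eigenvalues λ = -3, -4, -1.
For λ=-3: eigenvector (1,-1,0).
For λ=-4: eigenvector (1,0,2).
For λ=-1: eigenvector (0,0,1).
General solution: K_1e^(-3t)(1,-1,0) + K_2e^(-4t)(1,0,2) + K_3e^(-t)(0,0,1).

x(t) = K_1e^(-3t) + K_2e^(-4t), y(t) = -K_1e^(-3t), z(t) = 2K_2e^(-4t) + K_3e^(-t)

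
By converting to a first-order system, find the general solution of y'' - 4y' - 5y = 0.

Let x_1 = y, x_2 = y'. Then x_1' = x_2 and x_2' = 5x_1 + 4x_2.
A = [[0,1],[5,4]]; det(A-λI) = λ^2 - 4λ - 5.
Eigenvalues λ = 5, -1 with eigenvectors (1,5), (1,-1).

y(t) = K_1e^(5t) + K_2e^(-t)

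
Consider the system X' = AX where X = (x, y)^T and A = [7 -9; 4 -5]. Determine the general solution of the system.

Coefficient matrix A = [[7, -9], [4, -5]].
Characteristic polynomial det(A - λI) = λ^2 - 2λ + 1 = 0.
Single eigenvalue λ = 1 with algebraic multiplicity 2.
Eigenvector v = (-3,-2); generalized eigenvector w with (A-λI)w=v is (1,1).
General solution: e^(t)[c_1·v + c_2·(t·v + w)].

x(t) = -3c_1e^(t) - 3c_2te^(t) + c_2e^(t), y(t) = -2c_1e^(t) - 2c_2te^(t) + c_2e^(t)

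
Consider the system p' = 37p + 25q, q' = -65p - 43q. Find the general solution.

Coefficient matrix A = [[37, 25], [-65, -43]].
Characteristic polynomial det(A - λI) = λ^2 + 6λ + 34 = 0.
Eigenvalues λ = -3 ± 5i (complex conjugate pair).
For λ=-3+5i: an eigenvector is (2,-3) - i(1,-2) = (2 - i, -3 + 2i).
A real fundamental pair from Re and Im of e^((-3+5i)t)v: X_1 = e^(-3t)(cos(5t)·(2,-3) + sin(5t)·(1,-2)), X_2 = e^(-3t)(sin(5t)·(2,-3) - cos(5t)·(1,-2)).
General solution: c_1X_1 + c_2X_2.

p(t) = c_1e^(-3t)sin(5t) + 2c_1e^(-3t)cos(5t) + 2c_2e^(-3t)sin(5t) - c_2e^(-3t)cos(5t), q(t) = -2c_1e^(-3t)sin(5t) - 3c_1e^(-3t)cos(5t) - 3c_2e^(-3t)sin(5t) + 2c_2e^(-3t)cos(5t)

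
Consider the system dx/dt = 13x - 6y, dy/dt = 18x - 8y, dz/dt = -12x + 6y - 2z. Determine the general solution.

Coefficient matrix A = [[13, -6, 0], [18, -8, 0], [-12, 6, -2]].
det(A - λI) = 0 gives eigenvalues λ = 4, 1, -2.
For λ=4: eigenvector (2,3,-1).
For λ=1: eigenvector (1,2,0).
For λ=-2: eigenvector (0,0,1).
General solution: K_1e^(4t)(2,3,-1) + K_2e^(t)(1,2,0) + K_3e^(-2t)(0,0,1).

x(t) = 2K_1e^(4t) + K_2e^(t), y(t) = 3K_1e^(4t) + 2K_2e^(t), z(t) = -K_1e^(4t) + K_3e^(-2t)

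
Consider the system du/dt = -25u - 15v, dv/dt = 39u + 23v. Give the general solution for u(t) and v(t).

Coefficient matrix A = [[-25, -15], [39, 23]].
Characteristic polynomial det(A - λI) = λ^2 + 2λ + 10 = 0.
Eigenvalues λ = -1 ± 3i (complex conjugate pair).
For λ=-1+3i: an eigenvector is (-2,3) - i(1,-2) = (-2 - i, 3 + 2i).
A real fundamental pair from Re and Im of e^((-1+3i)t)v: X_1 = e^(-t)(cos(3t)·(-2,3) + sin(3t)·(1,-2)), X_2 = e^(-t)(sin(3t)·(-2,3) - cos(3t)·(1,-2)).
General solution: K_1X_1 + K_2X_2.

u(t) = K_1e^(-t)sin(3t) - 2K_1e^(-t)cos(3t) - 2K_2e^(-t)sin(3t) - K_2e^(-t)cos(3t), v(t) = -2K_1e^(-t)sin(3t) + 3K_1e^(-t)cos(3t) + 3K_2e^(-t)sin(3t) + 2K_2e^(-t)cos(3t)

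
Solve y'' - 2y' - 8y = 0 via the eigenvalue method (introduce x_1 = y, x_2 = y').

Let x_1 = y, x_2 = y'. Then x_1' = x_2 and x_2' = 8x_1 + 2x_2.
A = [[0,1],[8,2]]; det(A-λI) = λ^2 - 2λ - 8.
Eigenvalues λ = 4, -2 with eigenvectors (1,4), (1,-2).

y(t) = C_1e^(4t) + C_2e^(-2t)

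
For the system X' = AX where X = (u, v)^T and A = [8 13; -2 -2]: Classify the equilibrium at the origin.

unstable spiral

A = [[8,13],[-2,-2]]; det(A-λI) = λ^2 - 6λ + 10.
λ = 3 ± i: positive real part.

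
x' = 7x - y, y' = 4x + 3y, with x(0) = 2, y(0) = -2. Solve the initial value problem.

Coefficient matrix A = [[7, -1], [4, 3]].
Characteristic polynomial det(A - λI) = λ^2 - 10λ + 25 = 0.
Single eigenvalue λ = 5 with algebraic multiplicity 2.
Eigenvector v = (1,2); generalized eigenvector w with (A-λI)w=v is (0,-1).
General solution: e^(5t)[C_1·v + C_2·(t·v + w)].
Applying x(0)=2, y(0)=-2 gives C_1=2, C_2=6.

x(t) = 6te^(5t) + 2e^(5t), y(t) = 12te^(5t) - 2e^(5t)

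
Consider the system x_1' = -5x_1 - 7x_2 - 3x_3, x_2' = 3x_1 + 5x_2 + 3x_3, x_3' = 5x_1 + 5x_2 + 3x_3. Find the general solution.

x_1(t) = K_1e^(-2t) - K_2e^(2t) - 3K_3e^(3t), x_2(t) = K_2e^(2t) + 3K_3e^(3t), x_3(t) = -K_1e^(-2t) + K_3e^(3t)

Coefficient matrix A = [[-5, -7, -3], [3, 5, 3], [5, 5, 3]].
det(A - λI) = 0 gives eigenvalues λ = -2, 2, 3.
For λ=-2: eigenvector (1,0,-1).
For λ=2: eigenvector (-1,1,0).
For λ=3: eigenvector (-3,3,1).
General solution: K_1e^(-2t)(1,0,-1) + K_2e^(2t)(-1,1,0) + K_3e^(3t)(-3,3,1).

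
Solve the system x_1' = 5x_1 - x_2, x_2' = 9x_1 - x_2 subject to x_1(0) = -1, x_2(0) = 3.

Coefficient matrix A = [[5, -1], [9, -1]].
Characteristic polynomial det(A - λI) = λ^2 - 4λ + 4 = 0.
Single eigenvalue λ = 2 with algebraic multiplicity 2.
Eigenvector v = (1,3); generalized eigenvector w with (A-λI)w=v is (1,2).
General solution: e^(2t)[c_1·v + c_2·(t·v + w)].
Applying x_1(0)=-1, x_2(0)=3 gives c_1=5, c_2=-6.

x_1(t) = -6te^(2t) - e^(2t), x_2(t) = -18te^(2t) + 3e^(2t)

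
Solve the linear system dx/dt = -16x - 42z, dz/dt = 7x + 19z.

Coefficient matrix A = [[-16, -42], [7, 19]].
Characteristic polynomial det(A - λI) = λ^2 - 3λ - 10 = 0.
Eigenvalues λ = -2, 5.
For λ=-2: (A-λI) row 1 is [-14, -42], so an eigenvector is (-3, 1).
For λ=5: (A-λI) row 1 is [-21, -42], so an eigenvector is (2, -1).
General solution: c_1e^(-2t)(-3,1) + c_2e^(5t)(2,-1).

x(t) = -3c_1e^(-2t) + 2c_2e^(5t), z(t) = c_1e^(-2t) - c_2e^(5t)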